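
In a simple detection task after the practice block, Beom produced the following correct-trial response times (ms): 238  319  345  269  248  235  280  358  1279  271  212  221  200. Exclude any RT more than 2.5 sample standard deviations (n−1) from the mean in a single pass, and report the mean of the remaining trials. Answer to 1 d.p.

n = 13, ΣRT = 4475, M = 344.231
Σ(x−M)² = 975718.31; s = √(975718.31/12) = 285.149
Cutoffs: 344.231 ± 2.5·285.149 → [-368.6, 1057.1]
Outside: 1279 → excluded.
Retained (n=12): Σ = 3196, mean = 3196/12 = 266.333

266.3 ms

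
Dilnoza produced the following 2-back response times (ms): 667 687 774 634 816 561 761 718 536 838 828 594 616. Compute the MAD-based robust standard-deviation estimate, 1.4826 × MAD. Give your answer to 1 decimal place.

Sorted: 536, 561, 594, 616, 634, 667, 687, 718, 761, 774, 816, 828, 838 → median = 687
|x − 687| sorted: 0, 20, 31, 53, 71, 74, 87, 93, 126, 129, 141, 151, 151 → MAD = 87
Robust SD ≈ 1.4826 × 87 = 128.986

129.0 ms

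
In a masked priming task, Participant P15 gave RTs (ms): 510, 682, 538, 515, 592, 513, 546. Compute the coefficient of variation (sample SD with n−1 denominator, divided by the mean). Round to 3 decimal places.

n = 7, Σ = 3896, M = 556.5714
Σ(x−M)² = 23239.714; s = √(23239.714/6) = 62.2357
CV = 62.2357 / 556.5714 = 0.11182

0.112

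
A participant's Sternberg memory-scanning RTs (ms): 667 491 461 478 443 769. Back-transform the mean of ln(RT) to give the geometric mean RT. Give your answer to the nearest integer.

ln(RT): 6.5028, 6.1964, 6.1334, 6.1696, 6.0936, 6.6451
Mean ln(RT) = 37.7409/6 = 6.29015
Geometric mean = exp(6.29015) = 539.23 ms

539 ms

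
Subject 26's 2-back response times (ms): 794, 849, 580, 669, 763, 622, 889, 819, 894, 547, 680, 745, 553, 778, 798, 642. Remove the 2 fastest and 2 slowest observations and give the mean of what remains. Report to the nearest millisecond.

728 ms

Sorted: 547, 553, 580, 622, 642, 669, 680, 745, 763, 778, 794, 798, 819, 849, 889, 894
Drop lowest 2 (547, 553) and highest 2 (889, 894)
Remaining (n=12): Σ = 8739, mean = 8739/12 = 728.250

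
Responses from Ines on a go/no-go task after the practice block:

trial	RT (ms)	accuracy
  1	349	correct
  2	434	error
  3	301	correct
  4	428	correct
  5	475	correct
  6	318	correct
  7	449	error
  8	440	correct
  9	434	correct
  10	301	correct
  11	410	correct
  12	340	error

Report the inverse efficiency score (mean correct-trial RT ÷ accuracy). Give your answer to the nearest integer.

512 ms

Correct trials (n=9): 349, 301, 428, 475, 318, 440, 434, 301, 410
Mean correct RT = 3456/9 = 384.0000 ms
Proportion correct = 9/12
IES = 384.0000 / (9/12) = 512.000 ms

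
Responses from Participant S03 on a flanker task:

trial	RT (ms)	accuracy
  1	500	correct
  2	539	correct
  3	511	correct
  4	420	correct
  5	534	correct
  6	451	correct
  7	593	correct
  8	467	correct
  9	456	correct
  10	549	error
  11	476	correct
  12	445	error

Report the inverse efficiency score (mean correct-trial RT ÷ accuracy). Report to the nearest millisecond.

Correct trials (n=10): 500, 539, 511, 420, 534, 451, 593, 467, 456, 476
Mean correct RT = 4947/10 = 494.7000 ms
Proportion correct = 10/12
IES = 494.7000 / (10/12) = 593.640 ms

594 ms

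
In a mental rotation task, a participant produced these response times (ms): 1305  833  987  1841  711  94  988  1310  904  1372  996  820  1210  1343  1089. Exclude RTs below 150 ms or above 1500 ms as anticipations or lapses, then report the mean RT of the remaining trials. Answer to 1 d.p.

Excluded: 94, 1841
Retained (n=13): Σ = 13868
Mean = 13868/13 = 1066.7692

1066.8 ms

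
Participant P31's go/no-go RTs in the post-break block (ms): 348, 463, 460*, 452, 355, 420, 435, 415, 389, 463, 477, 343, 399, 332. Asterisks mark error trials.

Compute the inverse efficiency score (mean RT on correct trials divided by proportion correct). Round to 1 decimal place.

438.3 ms

Correct trials (n=13): 348, 463, 452, 355, 420, 435, 415, 389, 463, 477, 343, 399, 332
Mean correct RT = 5291/13 = 407.0000 ms
Proportion correct = 13/14
IES = 407.0000 / (13/14) = 438.308 ms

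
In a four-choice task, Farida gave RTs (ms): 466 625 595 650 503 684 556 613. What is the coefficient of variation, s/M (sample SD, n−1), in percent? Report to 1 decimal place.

n = 8, Σ = 4692, M = 586.5000
Σ(x−M)² = 38218.000; s = √(38218.000/7) = 73.8899
CV = 73.8899 / 586.5000 = 0.12598 = 12.598%

12.6%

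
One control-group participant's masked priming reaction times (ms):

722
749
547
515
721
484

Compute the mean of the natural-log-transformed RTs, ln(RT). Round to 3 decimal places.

6.419

ln(RT): 6.5820, 6.6187, 6.3044, 6.2442, 6.5806, 6.1821
Σ ln(RT) = 38.5121
Mean = 38.5121/6 = 6.41868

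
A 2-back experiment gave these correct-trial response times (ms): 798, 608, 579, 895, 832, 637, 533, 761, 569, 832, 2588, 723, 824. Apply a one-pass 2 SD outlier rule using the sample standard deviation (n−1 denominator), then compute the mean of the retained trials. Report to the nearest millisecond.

716 ms

n = 13, ΣRT = 11179, M = 859.923
Σ(x−M)² = 3406290.92; s = √(3406290.92/12) = 532.783
Cutoffs: 859.923 ± 2·532.783 → [-205.6, 1925.5]
Outside: 2588 → excluded.
Retained (n=12): Σ = 8591, mean = 8591/12 = 715.917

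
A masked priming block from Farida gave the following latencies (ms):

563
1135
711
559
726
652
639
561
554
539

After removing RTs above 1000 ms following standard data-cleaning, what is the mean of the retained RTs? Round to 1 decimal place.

Excluded: 1135
Retained (n=9): Σ = 5504
Mean = 5504/9 = 611.5556

611.6 ms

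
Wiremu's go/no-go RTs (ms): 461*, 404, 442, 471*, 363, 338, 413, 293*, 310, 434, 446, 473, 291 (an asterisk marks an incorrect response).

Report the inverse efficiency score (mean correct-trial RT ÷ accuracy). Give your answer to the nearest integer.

Correct trials (n=10): 404, 442, 363, 338, 413, 310, 434, 446, 473, 291
Mean correct RT = 3914/10 = 391.4000 ms
Proportion correct = 10/13
IES = 391.4000 / (10/13) = 508.820 ms

509 ms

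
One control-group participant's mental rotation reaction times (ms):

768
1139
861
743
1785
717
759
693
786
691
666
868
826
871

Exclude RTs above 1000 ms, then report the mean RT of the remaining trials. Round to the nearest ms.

771 ms

Excluded: 1139, 1785
Retained (n=12): Σ = 9249
Mean = 9249/12 = 770.7500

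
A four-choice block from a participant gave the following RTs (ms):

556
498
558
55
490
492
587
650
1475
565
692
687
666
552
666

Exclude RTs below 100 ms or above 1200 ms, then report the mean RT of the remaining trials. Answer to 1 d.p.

Excluded: 55, 1475
Retained (n=13): Σ = 7659
Mean = 7659/13 = 589.1538

589.2 ms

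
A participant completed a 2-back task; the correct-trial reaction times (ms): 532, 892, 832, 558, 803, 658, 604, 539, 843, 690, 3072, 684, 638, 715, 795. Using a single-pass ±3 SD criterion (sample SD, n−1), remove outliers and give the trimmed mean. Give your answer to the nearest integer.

699 ms

n = 15, ΣRT = 12855, M = 857.000
Σ(x−M)² = 5440734.00; s = √(5440734.00/14) = 623.397
Cutoffs: 857.000 ± 3·623.397 → [-1013.2, 2727.2]
Outside: 3072 → excluded.
Retained (n=14): Σ = 9783, mean = 9783/14 = 698.786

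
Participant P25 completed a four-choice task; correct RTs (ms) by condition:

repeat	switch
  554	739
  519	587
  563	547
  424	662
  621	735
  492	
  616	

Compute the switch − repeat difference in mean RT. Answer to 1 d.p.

M(repeat) = 3789/7 = 541.286
M(switch) = 3270/5 = 654.000
Difference = 654.000 − 541.286 = 112.714 ms

112.7 ms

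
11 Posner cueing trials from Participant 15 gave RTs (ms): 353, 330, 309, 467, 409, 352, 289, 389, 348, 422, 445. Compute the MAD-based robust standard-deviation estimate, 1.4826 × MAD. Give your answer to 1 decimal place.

65.2 ms

Sorted: 289, 309, 330, 348, 352, 353, 389, 409, 422, 445, 467 → median = 353
|x − 353| sorted: 0, 1, 5, 23, 36, 44, 56, 64, 69, 92, 114 → MAD = 44
Robust SD ≈ 1.4826 × 44 = 65.234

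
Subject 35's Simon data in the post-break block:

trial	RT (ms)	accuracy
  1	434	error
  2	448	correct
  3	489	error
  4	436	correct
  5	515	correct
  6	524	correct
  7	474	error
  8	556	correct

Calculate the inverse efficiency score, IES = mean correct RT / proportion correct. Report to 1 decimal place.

793.3 ms

Correct trials (n=5): 448, 436, 515, 524, 556
Mean correct RT = 2479/5 = 495.8000 ms
Proportion correct = 5/8
IES = 495.8000 / (5/8) = 793.280 ms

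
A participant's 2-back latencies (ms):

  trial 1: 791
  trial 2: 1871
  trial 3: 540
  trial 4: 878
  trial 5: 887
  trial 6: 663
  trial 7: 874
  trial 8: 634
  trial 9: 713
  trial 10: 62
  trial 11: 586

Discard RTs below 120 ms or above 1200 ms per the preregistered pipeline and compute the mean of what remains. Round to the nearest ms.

Excluded: 62, 1871
Retained (n=9): Σ = 6566
Mean = 6566/9 = 729.5556

730 ms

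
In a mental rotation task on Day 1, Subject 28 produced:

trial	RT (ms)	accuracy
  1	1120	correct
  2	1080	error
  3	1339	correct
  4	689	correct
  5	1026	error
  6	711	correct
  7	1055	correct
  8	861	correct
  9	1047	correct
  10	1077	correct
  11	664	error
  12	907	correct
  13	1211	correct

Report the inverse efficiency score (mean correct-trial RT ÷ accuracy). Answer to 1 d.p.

Correct trials (n=10): 1120, 1339, 689, 711, 1055, 861, 1047, 1077, 907, 1211
Mean correct RT = 10017/10 = 1001.7000 ms
Proportion correct = 10/13
IES = 1001.7000 / (10/13) = 1302.210 ms

1302.2 ms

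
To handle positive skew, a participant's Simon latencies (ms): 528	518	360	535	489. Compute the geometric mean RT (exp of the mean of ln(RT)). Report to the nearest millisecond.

ln(RT): 6.2691, 6.2500, 5.8861, 6.2823, 6.1924
Mean ln(RT) = 30.8798/5 = 6.17596
Geometric mean = exp(6.17596) = 481.05 ms

481 ms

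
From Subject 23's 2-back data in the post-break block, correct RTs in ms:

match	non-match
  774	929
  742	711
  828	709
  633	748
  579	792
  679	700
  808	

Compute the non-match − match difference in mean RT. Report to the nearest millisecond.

M(match) = 5043/7 = 720.429
M(non-match) = 4589/6 = 764.833
Difference = 764.833 − 720.429 = 44.405 ms

44 ms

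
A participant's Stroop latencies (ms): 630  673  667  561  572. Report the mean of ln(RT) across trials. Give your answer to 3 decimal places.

ln(RT): 6.4457, 6.5117, 6.5028, 6.3297, 6.3491
Σ ln(RT) = 32.1391
Mean = 32.1391/5 = 6.42782

6.428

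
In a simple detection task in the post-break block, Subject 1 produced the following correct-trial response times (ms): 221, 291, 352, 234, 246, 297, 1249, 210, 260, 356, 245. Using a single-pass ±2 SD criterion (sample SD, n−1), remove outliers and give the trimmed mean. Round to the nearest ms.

271 ms

n = 11, ΣRT = 3961, M = 360.091
Σ(x−M)² = 893048.91; s = √(893048.91/10) = 298.839
Cutoffs: 360.091 ± 2·298.839 → [-237.6, 957.8]
Outside: 1249 → excluded.
Retained (n=10): Σ = 2712, mean = 2712/10 = 271.200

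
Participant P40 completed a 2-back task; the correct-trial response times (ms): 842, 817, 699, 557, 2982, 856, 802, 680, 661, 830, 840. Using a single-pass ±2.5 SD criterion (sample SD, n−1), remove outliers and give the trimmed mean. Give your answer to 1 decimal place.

758.4 ms

n = 11, ΣRT = 10566, M = 960.545
Σ(x−M)² = 4588264.73; s = √(4588264.73/10) = 677.367
Cutoffs: 960.545 ± 2.5·677.367 → [-732.9, 2654.0]
Outside: 2982 → excluded.
Retained (n=10): Σ = 7584, mean = 7584/10 = 758.400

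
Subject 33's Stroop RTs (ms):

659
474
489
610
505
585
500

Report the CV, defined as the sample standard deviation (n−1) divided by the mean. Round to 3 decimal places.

n = 7, Σ = 3822, M = 546.0000
Σ(x−M)² = 30616.000; s = √(30616.000/6) = 71.4330
CV = 71.4330 / 546.0000 = 0.13083

0.131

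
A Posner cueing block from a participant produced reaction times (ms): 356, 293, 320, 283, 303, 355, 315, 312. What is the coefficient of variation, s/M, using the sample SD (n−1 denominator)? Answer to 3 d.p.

n = 8, Σ = 2537, M = 317.1250
Σ(x−M)² = 4930.875; s = √(4930.875/7) = 26.5407
CV = 26.5407 / 317.1250 = 0.08369

0.084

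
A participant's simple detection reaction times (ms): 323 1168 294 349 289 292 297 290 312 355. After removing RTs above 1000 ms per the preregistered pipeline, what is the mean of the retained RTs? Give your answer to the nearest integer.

311 ms

Excluded: 1168
Retained (n=9): Σ = 2801
Mean = 2801/9 = 311.2222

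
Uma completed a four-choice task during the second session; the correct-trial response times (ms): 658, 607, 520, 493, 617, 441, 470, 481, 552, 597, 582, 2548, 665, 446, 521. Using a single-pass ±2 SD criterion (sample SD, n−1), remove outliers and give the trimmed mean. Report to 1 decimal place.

n = 15, ΣRT = 10198, M = 679.867
Σ(x−M)² = 3813735.73; s = √(3813735.73/14) = 521.929
Cutoffs: 679.867 ± 2·521.929 → [-364.0, 1723.7]
Outside: 2548 → excluded.
Retained (n=14): Σ = 7650, mean = 7650/14 = 546.429

546.4 ms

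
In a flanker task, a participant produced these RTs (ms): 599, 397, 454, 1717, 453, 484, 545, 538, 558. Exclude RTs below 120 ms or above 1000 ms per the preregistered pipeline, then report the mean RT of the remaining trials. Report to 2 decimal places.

503.50 ms

Excluded: 1717
Retained (n=8): Σ = 4028
Mean = 4028/8 = 503.5000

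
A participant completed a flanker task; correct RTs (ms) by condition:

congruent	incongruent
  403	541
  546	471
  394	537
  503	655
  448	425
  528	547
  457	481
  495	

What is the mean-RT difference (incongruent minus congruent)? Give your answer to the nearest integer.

M(congruent) = 3774/8 = 471.750
M(incongruent) = 3657/7 = 522.429
Difference = 522.429 − 471.750 = 50.679 ms

51 ms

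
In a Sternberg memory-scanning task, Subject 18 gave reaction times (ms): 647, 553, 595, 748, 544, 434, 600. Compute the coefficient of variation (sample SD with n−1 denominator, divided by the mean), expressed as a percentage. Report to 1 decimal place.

n = 7, Σ = 4121, M = 588.7143
Σ(x−M)² = 56147.429; s = √(56147.429/6) = 96.7363
CV = 96.7363 / 588.7143 = 0.16432 = 16.432%

16.4%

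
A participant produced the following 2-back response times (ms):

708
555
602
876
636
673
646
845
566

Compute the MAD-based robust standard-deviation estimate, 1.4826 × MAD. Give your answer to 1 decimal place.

Sorted: 555, 566, 602, 636, 646, 673, 708, 845, 876 → median = 646
|x − 646| sorted: 0, 10, 27, 44, 62, 80, 91, 199, 230 → MAD = 62
Robust SD ≈ 1.4826 × 62 = 91.921

91.9 ms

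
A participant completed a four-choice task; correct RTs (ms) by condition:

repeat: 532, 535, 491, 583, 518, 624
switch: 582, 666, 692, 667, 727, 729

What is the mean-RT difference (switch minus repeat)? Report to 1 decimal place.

130.0 ms

M(repeat) = 3283/6 = 547.167
M(switch) = 4063/6 = 677.167
Difference = 677.167 − 547.167 = 130.000 ms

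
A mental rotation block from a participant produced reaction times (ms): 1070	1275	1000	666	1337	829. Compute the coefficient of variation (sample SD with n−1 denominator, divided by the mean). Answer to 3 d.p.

n = 6, Σ = 6177, M = 1029.5000
Σ(x−M)² = 329669.500; s = √(329669.500/5) = 256.7760
CV = 256.7760 / 1029.5000 = 0.24942

0.249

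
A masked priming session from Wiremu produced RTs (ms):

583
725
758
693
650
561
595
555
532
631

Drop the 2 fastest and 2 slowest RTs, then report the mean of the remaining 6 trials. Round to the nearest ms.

Sorted: 532, 555, 561, 583, 595, 631, 650, 693, 725, 758
Drop lowest 2 (532, 555) and highest 2 (725, 758)
Remaining (n=6): Σ = 3713, mean = 3713/6 = 618.833

619 ms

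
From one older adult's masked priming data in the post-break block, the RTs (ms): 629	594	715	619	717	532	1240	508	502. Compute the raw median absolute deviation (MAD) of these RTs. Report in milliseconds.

96 ms

Sorted: 502, 508, 532, 594, 619, 629, 715, 717, 1240 → median = 619
|x − 619|: 10, 25, 96, 0, 98, 87, 621, 111, 117
Sorted deviations: 0, 10, 25, 87, 96, 98, 111, 117, 621 → MAD = 96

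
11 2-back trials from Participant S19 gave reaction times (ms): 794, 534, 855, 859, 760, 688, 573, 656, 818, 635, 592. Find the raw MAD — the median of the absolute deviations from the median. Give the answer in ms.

Sorted: 534, 573, 592, 635, 656, 688, 760, 794, 818, 855, 859 → median = 688
|x − 688|: 106, 154, 167, 171, 72, 0, 115, 32, 130, 53, 96
Sorted deviations: 0, 32, 53, 72, 96, 106, 115, 130, 154, 167, 171 → MAD = 106

106 ms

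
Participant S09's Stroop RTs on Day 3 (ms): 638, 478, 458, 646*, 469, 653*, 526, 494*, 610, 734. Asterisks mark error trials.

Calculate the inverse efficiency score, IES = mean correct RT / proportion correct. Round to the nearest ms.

799 ms

Correct trials (n=7): 638, 478, 458, 469, 526, 610, 734
Mean correct RT = 3913/7 = 559.0000 ms
Proportion correct = 7/10
IES = 559.0000 / (7/10) = 798.571 ms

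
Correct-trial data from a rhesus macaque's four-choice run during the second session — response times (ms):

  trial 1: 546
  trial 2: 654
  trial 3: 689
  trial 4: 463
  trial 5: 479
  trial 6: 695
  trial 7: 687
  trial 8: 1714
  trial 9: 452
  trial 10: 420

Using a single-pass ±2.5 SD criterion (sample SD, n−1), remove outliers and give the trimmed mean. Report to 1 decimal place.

n = 10, ΣRT = 6799, M = 679.900
Σ(x−M)² = 1295216.90; s = √(1295216.90/9) = 379.359
Cutoffs: 679.900 ± 2.5·379.359 → [-268.5, 1628.3]
Outside: 1714 → excluded.
Retained (n=9): Σ = 5085, mean = 5085/9 = 565.000

565.0 ms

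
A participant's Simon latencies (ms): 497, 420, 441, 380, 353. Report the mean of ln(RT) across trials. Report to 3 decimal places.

ln(RT): 6.2086, 6.0403, 6.0890, 5.9402, 5.8665
Σ ln(RT) = 30.1445
Mean = 30.1445/5 = 6.02891

6.029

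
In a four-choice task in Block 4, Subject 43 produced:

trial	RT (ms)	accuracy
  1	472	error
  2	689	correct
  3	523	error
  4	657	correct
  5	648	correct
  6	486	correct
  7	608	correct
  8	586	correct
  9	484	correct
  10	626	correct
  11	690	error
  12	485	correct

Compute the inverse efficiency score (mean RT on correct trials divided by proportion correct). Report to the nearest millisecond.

781 ms

Correct trials (n=9): 689, 657, 648, 486, 608, 586, 484, 626, 485
Mean correct RT = 5269/9 = 585.4444 ms
Proportion correct = 9/12
IES = 585.4444 / (9/12) = 780.593 ms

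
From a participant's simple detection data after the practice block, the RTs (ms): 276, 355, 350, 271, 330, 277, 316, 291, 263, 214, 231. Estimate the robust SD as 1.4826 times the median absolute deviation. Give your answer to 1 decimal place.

57.8 ms

Sorted: 214, 231, 263, 271, 276, 277, 291, 316, 330, 350, 355 → median = 277
|x − 277| sorted: 0, 1, 6, 14, 14, 39, 46, 53, 63, 73, 78 → MAD = 39
Robust SD ≈ 1.4826 × 39 = 57.821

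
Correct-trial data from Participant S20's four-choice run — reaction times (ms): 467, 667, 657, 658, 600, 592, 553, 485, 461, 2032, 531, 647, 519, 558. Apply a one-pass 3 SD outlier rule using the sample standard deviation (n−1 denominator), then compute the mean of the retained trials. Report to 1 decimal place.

568.8 ms

n = 14, ΣRT = 9427, M = 673.357
Σ(x−M)² = 2054191.21; s = √(2054191.21/13) = 397.511
Cutoffs: 673.357 ± 3·397.511 → [-519.2, 1865.9]
Outside: 2032 → excluded.
Retained (n=13): Σ = 7395, mean = 7395/13 = 568.846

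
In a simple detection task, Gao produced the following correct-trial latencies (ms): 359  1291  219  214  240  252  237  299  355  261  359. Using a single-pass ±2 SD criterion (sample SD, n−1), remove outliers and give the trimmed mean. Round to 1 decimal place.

279.5 ms

n = 11, ΣRT = 4086, M = 371.455
Σ(x−M)² = 961256.73; s = √(961256.73/10) = 310.041
Cutoffs: 371.455 ± 2·310.041 → [-248.6, 991.5]
Outside: 1291 → excluded.
Retained (n=10): Σ = 2795, mean = 2795/10 = 279.500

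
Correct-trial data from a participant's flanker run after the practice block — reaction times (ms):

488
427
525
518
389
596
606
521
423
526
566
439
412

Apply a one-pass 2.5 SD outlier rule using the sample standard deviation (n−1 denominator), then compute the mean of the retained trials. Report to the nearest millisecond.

n = 13, ΣRT = 6436, M = 495.077
Σ(x−M)² = 61746.92; s = √(61746.92/12) = 71.733
Cutoffs: 495.077 ± 2.5·71.733 → [315.7, 674.4]
No RTs fall outside the cutoffs; all 13 retained. Mean = 6436/13 = 495.077

495 ms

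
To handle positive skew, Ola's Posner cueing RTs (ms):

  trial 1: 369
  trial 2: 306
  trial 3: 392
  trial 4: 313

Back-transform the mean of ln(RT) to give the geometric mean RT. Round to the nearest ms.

343 ms

ln(RT): 5.9108, 5.7236, 5.9713, 5.7462
Mean ln(RT) = 23.3518/4 = 5.83796
Geometric mean = exp(5.83796) = 343.08 ms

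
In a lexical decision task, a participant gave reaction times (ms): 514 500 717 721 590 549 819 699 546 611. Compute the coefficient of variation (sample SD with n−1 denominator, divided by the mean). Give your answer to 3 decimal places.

0.170

n = 10, Σ = 6266, M = 626.6000
Σ(x−M)² = 102150.400; s = √(102150.400/9) = 106.5366
CV = 106.5366 / 626.6000 = 0.17002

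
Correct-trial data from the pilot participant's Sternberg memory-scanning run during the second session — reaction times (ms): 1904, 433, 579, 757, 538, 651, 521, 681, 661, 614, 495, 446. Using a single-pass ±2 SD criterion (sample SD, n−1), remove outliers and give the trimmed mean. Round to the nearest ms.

n = 12, ΣRT = 8280, M = 690.000
Σ(x−M)² = 1714100.00; s = √(1714100.00/11) = 394.750
Cutoffs: 690.000 ± 2·394.750 → [-99.5, 1479.5]
Outside: 1904 → excluded.
Retained (n=11): Σ = 6376, mean = 6376/11 = 579.636

580 ms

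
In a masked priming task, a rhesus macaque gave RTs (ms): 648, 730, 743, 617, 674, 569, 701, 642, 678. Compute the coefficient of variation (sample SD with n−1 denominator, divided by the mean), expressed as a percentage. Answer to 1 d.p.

8.2%

n = 9, Σ = 6002, M = 666.8889
Σ(x−M)² = 24160.889; s = √(24160.889/8) = 54.9555
CV = 54.9555 / 666.8889 = 0.08241 = 8.241%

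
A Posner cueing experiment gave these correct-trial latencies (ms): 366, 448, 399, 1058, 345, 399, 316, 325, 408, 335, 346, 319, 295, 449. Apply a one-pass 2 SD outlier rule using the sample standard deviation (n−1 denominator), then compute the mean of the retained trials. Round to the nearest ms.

365 ms

n = 14, ΣRT = 5808, M = 414.857
Σ(x−M)² = 476233.71; s = √(476233.71/13) = 191.398
Cutoffs: 414.857 ± 2·191.398 → [32.1, 797.7]
Outside: 1058 → excluded.
Retained (n=13): Σ = 4750, mean = 4750/13 = 365.385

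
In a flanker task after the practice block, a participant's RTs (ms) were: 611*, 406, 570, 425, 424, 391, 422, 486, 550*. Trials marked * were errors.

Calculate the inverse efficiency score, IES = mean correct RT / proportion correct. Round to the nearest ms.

574 ms

Correct trials (n=7): 406, 570, 425, 424, 391, 422, 486
Mean correct RT = 3124/7 = 446.2857 ms
Proportion correct = 7/9
IES = 446.2857 / (7/9) = 573.796 ms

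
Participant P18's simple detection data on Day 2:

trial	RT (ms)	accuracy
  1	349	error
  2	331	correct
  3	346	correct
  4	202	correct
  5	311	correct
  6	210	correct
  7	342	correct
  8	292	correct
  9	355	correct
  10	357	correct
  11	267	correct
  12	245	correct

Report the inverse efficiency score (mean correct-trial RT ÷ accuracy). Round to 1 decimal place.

Correct trials (n=11): 331, 346, 202, 311, 210, 342, 292, 355, 357, 267, 245
Mean correct RT = 3258/11 = 296.1818 ms
Proportion correct = 11/12
IES = 296.1818 / (11/12) = 323.107 ms

323.1 ms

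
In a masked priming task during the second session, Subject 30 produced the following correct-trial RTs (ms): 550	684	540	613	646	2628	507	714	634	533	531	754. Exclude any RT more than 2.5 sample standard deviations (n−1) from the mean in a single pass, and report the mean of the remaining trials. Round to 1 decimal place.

609.6 ms

n = 12, ΣRT = 9334, M = 777.833
Σ(x−M)² = 3804495.67; s = √(3804495.67/11) = 588.101
Cutoffs: 777.833 ± 2.5·588.101 → [-692.4, 2248.1]
Outside: 2628 → excluded.
Retained (n=11): Σ = 6706, mean = 6706/11 = 609.636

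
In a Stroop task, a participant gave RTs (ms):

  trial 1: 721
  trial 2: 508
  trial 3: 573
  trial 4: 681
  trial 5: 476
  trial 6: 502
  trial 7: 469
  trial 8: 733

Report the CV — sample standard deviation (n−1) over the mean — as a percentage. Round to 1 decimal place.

n = 8, Σ = 4663, M = 582.8750
Σ(x−M)² = 87878.875; s = √(87878.875/7) = 112.0452
CV = 112.0452 / 582.8750 = 0.19223 = 19.223%

19.2%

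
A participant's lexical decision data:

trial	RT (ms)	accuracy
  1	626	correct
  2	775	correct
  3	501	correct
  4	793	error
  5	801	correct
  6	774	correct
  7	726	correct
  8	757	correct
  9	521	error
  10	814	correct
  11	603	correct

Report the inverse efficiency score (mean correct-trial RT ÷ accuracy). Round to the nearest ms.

Correct trials (n=9): 626, 775, 501, 801, 774, 726, 757, 814, 603
Mean correct RT = 6377/9 = 708.5556 ms
Proportion correct = 9/11
IES = 708.5556 / (9/11) = 866.012 ms

866 ms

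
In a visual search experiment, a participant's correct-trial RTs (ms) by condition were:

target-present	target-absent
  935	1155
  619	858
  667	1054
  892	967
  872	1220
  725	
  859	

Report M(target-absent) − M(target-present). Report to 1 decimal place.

M(target-present) = 5569/7 = 795.571
M(target-absent) = 5254/5 = 1050.800
Difference = 1050.800 − 795.571 = 255.229 ms

255.2 ms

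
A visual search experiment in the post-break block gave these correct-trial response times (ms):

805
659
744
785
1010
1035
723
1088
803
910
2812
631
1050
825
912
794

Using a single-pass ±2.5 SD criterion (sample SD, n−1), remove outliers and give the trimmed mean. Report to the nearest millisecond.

n = 16, ΣRT = 15586, M = 974.125
Σ(x−M)² = 3890871.75; s = √(3890871.75/15) = 509.305
Cutoffs: 974.125 ± 2.5·509.305 → [-299.1, 2247.4]
Outside: 2812 → excluded.
Retained (n=15): Σ = 12774, mean = 12774/15 = 851.600

852 ms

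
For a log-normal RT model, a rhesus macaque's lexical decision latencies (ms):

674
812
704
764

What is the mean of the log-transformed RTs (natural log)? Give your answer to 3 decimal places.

6.602

ln(RT): 6.5132, 6.6995, 6.5568, 6.6386
Σ ln(RT) = 26.4081
Mean = 26.4081/4 = 6.60202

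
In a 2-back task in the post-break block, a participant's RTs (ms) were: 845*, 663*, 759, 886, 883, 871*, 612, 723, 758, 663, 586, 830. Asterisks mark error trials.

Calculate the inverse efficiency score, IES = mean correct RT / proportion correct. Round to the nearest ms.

Correct trials (n=9): 759, 886, 883, 612, 723, 758, 663, 586, 830
Mean correct RT = 6700/9 = 744.4444 ms
Proportion correct = 9/12
IES = 744.4444 / (9/12) = 992.593 ms

993 ms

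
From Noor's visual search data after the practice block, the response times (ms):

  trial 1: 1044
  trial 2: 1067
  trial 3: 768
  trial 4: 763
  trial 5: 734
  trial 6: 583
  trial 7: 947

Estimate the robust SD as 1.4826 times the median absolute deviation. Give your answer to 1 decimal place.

Sorted: 583, 734, 763, 768, 947, 1044, 1067 → median = 768
|x − 768| sorted: 0, 5, 34, 179, 185, 276, 299 → MAD = 179
Robust SD ≈ 1.4826 × 179 = 265.385

265.4 ms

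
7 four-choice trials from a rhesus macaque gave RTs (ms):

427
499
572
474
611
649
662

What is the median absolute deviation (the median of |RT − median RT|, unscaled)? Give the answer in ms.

Sorted: 427, 474, 499, 572, 611, 649, 662 → median = 572
|x − 572|: 145, 73, 0, 98, 39, 77, 90
Sorted deviations: 0, 39, 73, 77, 90, 98, 145 → MAD = 77

77 ms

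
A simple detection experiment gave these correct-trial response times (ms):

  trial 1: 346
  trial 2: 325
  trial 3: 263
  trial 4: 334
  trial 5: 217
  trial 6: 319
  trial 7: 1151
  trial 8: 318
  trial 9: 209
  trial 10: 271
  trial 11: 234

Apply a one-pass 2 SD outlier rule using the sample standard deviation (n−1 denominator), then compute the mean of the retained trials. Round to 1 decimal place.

n = 11, ΣRT = 3987, M = 362.455
Σ(x−M)² = 707612.73; s = √(707612.73/10) = 266.010
Cutoffs: 362.455 ± 2·266.010 → [-169.6, 894.5]
Outside: 1151 → excluded.
Retained (n=10): Σ = 2836, mean = 2836/10 = 283.600

283.6 ms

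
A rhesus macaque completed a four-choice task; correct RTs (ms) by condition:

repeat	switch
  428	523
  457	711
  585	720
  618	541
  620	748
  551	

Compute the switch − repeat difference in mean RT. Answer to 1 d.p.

105.4 ms

M(repeat) = 3259/6 = 543.167
M(switch) = 3243/5 = 648.600
Difference = 648.600 − 543.167 = 105.433 ms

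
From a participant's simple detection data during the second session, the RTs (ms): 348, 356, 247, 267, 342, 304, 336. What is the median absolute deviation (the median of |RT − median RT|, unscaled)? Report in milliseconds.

20 ms

Sorted: 247, 267, 304, 336, 342, 348, 356 → median = 336
|x − 336|: 12, 20, 89, 69, 6, 32, 0
Sorted deviations: 0, 6, 12, 20, 32, 69, 89 → MAD = 20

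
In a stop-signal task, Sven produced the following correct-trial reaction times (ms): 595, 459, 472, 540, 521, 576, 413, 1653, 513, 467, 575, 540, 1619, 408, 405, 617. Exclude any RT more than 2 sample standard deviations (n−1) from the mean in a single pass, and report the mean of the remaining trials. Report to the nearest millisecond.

n = 16, ΣRT = 10373, M = 648.312
Σ(x−M)² = 2296161.44; s = √(2296161.44/15) = 391.251
Cutoffs: 648.312 ± 2·391.251 → [-134.2, 1430.8]
Outside: 1619, 1653 → excluded.
Retained (n=14): Σ = 7101, mean = 7101/14 = 507.214

507 ms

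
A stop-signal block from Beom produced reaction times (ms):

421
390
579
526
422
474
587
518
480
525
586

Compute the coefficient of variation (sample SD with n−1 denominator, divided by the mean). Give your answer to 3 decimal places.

0.139

n = 11, Σ = 5508, M = 500.7273
Σ(x−M)² = 48326.182; s = √(48326.182/10) = 69.5170
CV = 69.5170 / 500.7273 = 0.13883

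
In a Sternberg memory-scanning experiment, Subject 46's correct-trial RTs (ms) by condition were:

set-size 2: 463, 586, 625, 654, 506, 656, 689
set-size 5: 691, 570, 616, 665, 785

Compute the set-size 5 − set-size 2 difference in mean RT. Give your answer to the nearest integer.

68 ms

M(set-size 2) = 4179/7 = 597.000
M(set-size 5) = 3327/5 = 665.400
Difference = 665.400 − 597.000 = 68.400 ms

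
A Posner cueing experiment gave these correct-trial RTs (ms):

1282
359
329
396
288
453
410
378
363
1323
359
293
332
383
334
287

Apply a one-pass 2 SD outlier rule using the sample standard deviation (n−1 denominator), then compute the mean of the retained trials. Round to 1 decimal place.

n = 16, ΣRT = 7569, M = 473.062
Σ(x−M)² = 1603654.94; s = √(1603654.94/15) = 326.971
Cutoffs: 473.062 ± 2·326.971 → [-180.9, 1127.0]
Outside: 1282, 1323 → excluded.
Retained (n=14): Σ = 4964, mean = 4964/14 = 354.571

354.6 ms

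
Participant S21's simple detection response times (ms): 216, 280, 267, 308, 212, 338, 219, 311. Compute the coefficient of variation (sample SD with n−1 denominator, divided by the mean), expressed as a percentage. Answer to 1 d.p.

18.2%

n = 8, Σ = 2151, M = 268.8750
Σ(x−M)² = 16728.875; s = √(16728.875/7) = 48.8860
CV = 48.8860 / 268.8750 = 0.18182 = 18.182%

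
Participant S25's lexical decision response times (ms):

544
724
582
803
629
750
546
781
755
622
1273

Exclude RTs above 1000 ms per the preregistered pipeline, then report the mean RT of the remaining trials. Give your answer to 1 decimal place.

673.6 ms

Excluded: 1273
Retained (n=10): Σ = 6736
Mean = 6736/10 = 673.6000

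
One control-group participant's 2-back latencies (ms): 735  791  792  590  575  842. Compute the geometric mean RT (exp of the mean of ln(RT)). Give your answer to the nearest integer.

713 ms

ln(RT): 6.5999, 6.6733, 6.6746, 6.3801, 6.3544, 6.7358
Mean ln(RT) = 39.4180/6 = 6.56967
Geometric mean = exp(6.56967) = 713.13 ms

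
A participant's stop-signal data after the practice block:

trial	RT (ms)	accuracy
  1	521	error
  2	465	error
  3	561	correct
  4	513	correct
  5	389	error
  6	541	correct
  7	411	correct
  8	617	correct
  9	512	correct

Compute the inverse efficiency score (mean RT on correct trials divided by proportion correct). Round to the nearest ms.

Correct trials (n=6): 561, 513, 541, 411, 617, 512
Mean correct RT = 3155/6 = 525.8333 ms
Proportion correct = 6/9
IES = 525.8333 / (6/9) = 788.750 ms

789 ms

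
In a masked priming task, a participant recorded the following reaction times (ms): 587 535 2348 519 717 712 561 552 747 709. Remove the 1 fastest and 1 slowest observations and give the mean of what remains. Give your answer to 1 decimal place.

640.0 ms

Sorted: 519, 535, 552, 561, 587, 709, 712, 717, 747, 2348
Drop lowest 1 (519) and highest 1 (2348)
Remaining (n=8): Σ = 5120, mean = 5120/8 = 640.000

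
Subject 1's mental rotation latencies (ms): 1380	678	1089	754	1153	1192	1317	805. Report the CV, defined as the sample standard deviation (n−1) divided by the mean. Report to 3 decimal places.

n = 8, Σ = 8368, M = 1046.0000
Σ(x−M)² = 498380.000; s = √(498380.000/7) = 266.8279
CV = 266.8279 / 1046.0000 = 0.25509

0.255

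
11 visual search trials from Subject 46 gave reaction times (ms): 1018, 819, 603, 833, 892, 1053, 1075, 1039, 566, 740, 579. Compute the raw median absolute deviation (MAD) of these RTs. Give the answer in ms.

Sorted: 566, 579, 603, 740, 819, 833, 892, 1018, 1039, 1053, 1075 → median = 833
|x − 833|: 185, 14, 230, 0, 59, 220, 242, 206, 267, 93, 254
Sorted deviations: 0, 14, 59, 93, 185, 206, 220, 230, 242, 254, 267 → MAD = 206

206 ms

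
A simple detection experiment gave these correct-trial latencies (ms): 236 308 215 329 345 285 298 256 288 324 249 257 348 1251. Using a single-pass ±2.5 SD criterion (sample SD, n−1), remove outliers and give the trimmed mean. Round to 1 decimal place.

287.5 ms

n = 14, ΣRT = 4989, M = 356.357
Σ(x−M)² = 883825.21; s = √(883825.21/13) = 260.742
Cutoffs: 356.357 ± 2.5·260.742 → [-295.5, 1008.2]
Outside: 1251 → excluded.
Retained (n=13): Σ = 3738, mean = 3738/13 = 287.538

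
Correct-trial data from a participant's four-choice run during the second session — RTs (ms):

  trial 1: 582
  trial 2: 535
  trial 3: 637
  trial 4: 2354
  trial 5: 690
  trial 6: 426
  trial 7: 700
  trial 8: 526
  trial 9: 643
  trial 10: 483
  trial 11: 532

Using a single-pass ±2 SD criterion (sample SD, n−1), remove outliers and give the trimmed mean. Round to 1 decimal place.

575.4 ms

n = 11, ΣRT = 8108, M = 737.091
Σ(x−M)² = 2949714.91; s = √(2949714.91/10) = 543.113
Cutoffs: 737.091 ± 2·543.113 → [-349.1, 1823.3]
Outside: 2354 → excluded.
Retained (n=10): Σ = 5754, mean = 5754/10 = 575.400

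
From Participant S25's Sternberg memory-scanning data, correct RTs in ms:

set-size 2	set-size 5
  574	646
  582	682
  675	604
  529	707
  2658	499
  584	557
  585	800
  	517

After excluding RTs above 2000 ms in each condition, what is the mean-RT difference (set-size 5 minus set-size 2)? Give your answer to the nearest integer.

38 ms

set-size 2: exclude 2658
M(set-size 2) = 3529/6 = 588.167
M(set-size 5) = 5012/8 = 626.500
Difference = 626.500 − 588.167 = 38.333 ms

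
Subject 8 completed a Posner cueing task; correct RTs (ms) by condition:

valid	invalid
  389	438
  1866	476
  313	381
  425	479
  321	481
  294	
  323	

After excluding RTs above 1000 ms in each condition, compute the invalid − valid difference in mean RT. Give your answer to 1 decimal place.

106.8 ms

valid: exclude 1866
M(valid) = 2065/6 = 344.167
M(invalid) = 2255/5 = 451.000
Difference = 451.000 − 344.167 = 106.833 ms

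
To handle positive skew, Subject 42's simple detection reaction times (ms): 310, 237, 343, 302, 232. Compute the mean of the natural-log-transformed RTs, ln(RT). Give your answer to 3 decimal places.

5.640

ln(RT): 5.7366, 5.4681, 5.8377, 5.7104, 5.4467
Σ ln(RT) = 28.1995
Mean = 28.1995/5 = 5.63991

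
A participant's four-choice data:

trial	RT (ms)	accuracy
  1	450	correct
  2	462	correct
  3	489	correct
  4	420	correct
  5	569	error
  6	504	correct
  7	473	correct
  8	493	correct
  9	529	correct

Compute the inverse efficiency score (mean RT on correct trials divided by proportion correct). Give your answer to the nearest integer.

537 ms

Correct trials (n=8): 450, 462, 489, 420, 504, 473, 493, 529
Mean correct RT = 3820/8 = 477.5000 ms
Proportion correct = 8/9
IES = 477.5000 / (8/9) = 537.188 ms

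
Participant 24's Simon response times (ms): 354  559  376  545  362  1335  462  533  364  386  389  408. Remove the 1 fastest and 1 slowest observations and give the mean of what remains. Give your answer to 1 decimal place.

438.4 ms

Sorted: 354, 362, 364, 376, 386, 389, 408, 462, 533, 545, 559, 1335
Drop lowest 1 (354) and highest 1 (1335)
Remaining (n=10): Σ = 4384, mean = 4384/10 = 438.400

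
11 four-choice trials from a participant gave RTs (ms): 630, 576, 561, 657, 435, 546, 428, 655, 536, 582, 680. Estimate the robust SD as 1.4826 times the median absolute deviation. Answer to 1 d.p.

80.1 ms

Sorted: 428, 435, 536, 546, 561, 576, 582, 630, 655, 657, 680 → median = 576
|x − 576| sorted: 0, 6, 15, 30, 40, 54, 79, 81, 104, 141, 148 → MAD = 54
Robust SD ≈ 1.4826 × 54 = 80.060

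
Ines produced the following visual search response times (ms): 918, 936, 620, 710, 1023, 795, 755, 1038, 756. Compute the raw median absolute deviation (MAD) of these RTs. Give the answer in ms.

123 ms

Sorted: 620, 710, 755, 756, 795, 918, 936, 1023, 1038 → median = 795
|x − 795|: 123, 141, 175, 85, 228, 0, 40, 243, 39
Sorted deviations: 0, 39, 40, 85, 123, 141, 175, 228, 243 → MAD = 123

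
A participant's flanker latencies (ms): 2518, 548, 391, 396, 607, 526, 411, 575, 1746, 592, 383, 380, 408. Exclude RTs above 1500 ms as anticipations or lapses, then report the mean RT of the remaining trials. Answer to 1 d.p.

474.3 ms

Excluded: 1746, 2518
Retained (n=11): Σ = 5217
Mean = 5217/11 = 474.2727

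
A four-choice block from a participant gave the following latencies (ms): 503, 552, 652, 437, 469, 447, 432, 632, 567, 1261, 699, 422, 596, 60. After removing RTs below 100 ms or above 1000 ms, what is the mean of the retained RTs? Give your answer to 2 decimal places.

Excluded: 60, 1261
Retained (n=12): Σ = 6408
Mean = 6408/12 = 534.0000

534.00 ms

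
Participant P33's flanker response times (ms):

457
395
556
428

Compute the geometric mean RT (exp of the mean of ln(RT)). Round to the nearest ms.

ln(RT): 6.1247, 5.9789, 6.3208, 6.0591
Mean ln(RT) = 24.4835/4 = 6.12087
Geometric mean = exp(6.12087) = 455.26 ms

455 ms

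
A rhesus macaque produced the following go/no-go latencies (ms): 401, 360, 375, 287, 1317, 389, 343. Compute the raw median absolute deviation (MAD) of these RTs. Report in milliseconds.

Sorted: 287, 343, 360, 375, 389, 401, 1317 → median = 375
|x − 375|: 26, 15, 0, 88, 942, 14, 32
Sorted deviations: 0, 14, 15, 26, 32, 88, 942 → MAD = 26

26 ms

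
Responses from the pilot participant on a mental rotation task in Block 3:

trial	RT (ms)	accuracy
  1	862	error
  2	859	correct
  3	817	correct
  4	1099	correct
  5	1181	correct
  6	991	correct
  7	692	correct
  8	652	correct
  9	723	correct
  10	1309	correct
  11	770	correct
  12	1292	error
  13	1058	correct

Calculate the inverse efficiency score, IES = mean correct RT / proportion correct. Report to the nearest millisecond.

1091 ms

Correct trials (n=11): 859, 817, 1099, 1181, 991, 692, 652, 723, 1309, 770, 1058
Mean correct RT = 10151/11 = 922.8182 ms
Proportion correct = 11/13
IES = 922.8182 / (11/13) = 1090.603 ms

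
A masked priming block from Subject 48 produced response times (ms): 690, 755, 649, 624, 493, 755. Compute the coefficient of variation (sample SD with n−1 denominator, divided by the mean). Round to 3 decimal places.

0.149

n = 6, Σ = 3966, M = 661.0000
Σ(x−M)² = 48250.000; s = √(48250.000/5) = 98.2344
CV = 98.2344 / 661.0000 = 0.14861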